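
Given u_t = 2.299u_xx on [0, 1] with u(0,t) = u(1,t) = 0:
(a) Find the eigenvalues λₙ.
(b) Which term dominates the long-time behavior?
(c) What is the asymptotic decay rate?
Eigenvalues: λₙ = 2.299n²π².
First three modes:
  n=1: λ₁ = 2.299π² ≈ 22.69
  n=2: λ₂ = 9.196π² ≈ 90.761 (4× faster decay)
  n=3: λ₃ = 20.691π² ≈ 204.212 (9× faster decay)
As t → ∞, higher modes decay exponentially faster. The n=1 mode dominates: u ~ c₁ sin(πx) e^{-λ₁t}.
Decay rate: λ₁ = 2.299π² ≈ 22.69.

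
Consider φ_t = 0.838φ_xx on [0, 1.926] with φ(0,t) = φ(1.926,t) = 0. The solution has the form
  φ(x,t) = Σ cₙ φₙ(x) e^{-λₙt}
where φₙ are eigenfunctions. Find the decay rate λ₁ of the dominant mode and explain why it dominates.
Eigenvalues: λₙ = 0.838n²π²/1.926².
First three modes:
  n=1: λ₁ = 0.838π²/1.926² ≈ 2.23
  n=2: λ₂ = 3.352π²/1.926² ≈ 8.918 (4× faster decay)
  n=3: λ₃ = 7.542π²/1.926² ≈ 20.067 (9× faster decay)
As t → ∞, higher modes decay exponentially faster. The n=1 mode dominates: φ ~ c₁ sin(πx/1.926) e^{-λ₁t}.
Decay rate: λ₁ = 0.838π²/1.926² ≈ 2.23.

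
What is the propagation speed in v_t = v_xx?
Infinite. The heat equation is parabolic, not hyperbolic, so disturbances propagate instantly.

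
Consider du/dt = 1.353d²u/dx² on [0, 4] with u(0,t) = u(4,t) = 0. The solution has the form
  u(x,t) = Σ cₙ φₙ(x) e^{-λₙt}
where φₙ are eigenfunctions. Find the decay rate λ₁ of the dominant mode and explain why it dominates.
Eigenvalues: λₙ = 1.353n²π²/4².
First three modes:
  n=1: λ₁ = 1.353π²/4² ≈ 0.835
  n=2: λ₂ = 5.412π²/4² ≈ 3.338 (4× faster decay)
  n=3: λ₃ = 12.177π²/4² ≈ 7.511 (9× faster decay)
As t → ∞, higher modes decay exponentially faster. The n=1 mode dominates: u ~ c₁ sin(πx/4) e^{-λ₁t}.
Decay rate: λ₁ = 1.353π²/4² ≈ 0.835.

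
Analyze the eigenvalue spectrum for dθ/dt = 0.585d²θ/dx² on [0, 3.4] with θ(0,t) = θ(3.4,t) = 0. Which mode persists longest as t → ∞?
Eigenvalues: λₙ = 0.585n²π²/3.4².
First three modes:
  n=1: λ₁ = 0.585π²/3.4² ≈ 0.499
  n=2: λ₂ = 2.34π²/3.4² ≈ 1.998 (4× faster decay)
  n=3: λ₃ = 5.265π²/3.4² ≈ 4.495 (9× faster decay)
As t → ∞, higher modes decay exponentially faster. The n=1 mode dominates: θ ~ c₁ sin(πx/3.4) e^{-λ₁t}.
Decay rate: λ₁ = 0.585π²/3.4² ≈ 0.499.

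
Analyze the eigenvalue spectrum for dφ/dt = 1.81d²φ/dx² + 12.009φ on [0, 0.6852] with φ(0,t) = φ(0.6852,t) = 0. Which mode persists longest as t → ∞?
Eigenvalues: λₙ = 1.81n²π²/0.6852² - 12.009.
First three modes:
  n=1: λ₁ = 1.81π²/0.6852² - 12.009 ≈ 26.04
  n=2: λ₂ = 7.24π²/0.6852² - 12.009 ≈ 140.187
  n=3: λ₃ = 16.29π²/0.6852² - 12.009 ≈ 330.432
Since 1.81π²/0.6852² ≈ 38.049 > 12.009, all λₙ > 0.
The n=1 mode decays slowest → dominates as t → ∞.
Asymptotic: φ ~ c₁ sin(πx/0.6852) e^{-λ₁t} with decay rate λ₁ ≈ 26.04.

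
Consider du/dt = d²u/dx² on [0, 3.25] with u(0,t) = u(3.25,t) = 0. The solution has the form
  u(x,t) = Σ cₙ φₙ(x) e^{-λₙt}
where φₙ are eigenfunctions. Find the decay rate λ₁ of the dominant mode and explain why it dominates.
Eigenvalues: λₙ = n²π²/3.25².
First three modes:
  n=1: λ₁ = π²/3.25² ≈ 0.934
  n=2: λ₂ = 4π²/3.25² ≈ 3.738 (4× faster decay)
  n=3: λ₃ = 9π²/3.25² ≈ 8.41 (9× faster decay)
As t → ∞, higher modes decay exponentially faster. The n=1 mode dominates: u ~ c₁ sin(πx/3.25) e^{-λ₁t}.
Decay rate: λ₁ = π²/3.25² ≈ 0.934.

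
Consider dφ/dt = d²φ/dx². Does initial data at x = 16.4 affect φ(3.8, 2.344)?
Yes, for any finite x. The heat equation has infinite propagation speed, so all initial data affects all points at any t > 0.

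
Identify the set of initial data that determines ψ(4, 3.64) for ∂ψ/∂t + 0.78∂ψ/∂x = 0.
A single point: x = 1.1608. The characteristic through (4, 3.64) is x - 0.78t = const, so x = 4 - 0.78·3.64 = 1.1608.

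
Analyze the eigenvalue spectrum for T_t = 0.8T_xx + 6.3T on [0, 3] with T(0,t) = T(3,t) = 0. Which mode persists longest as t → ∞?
Eigenvalues: λₙ = 0.8n²π²/3² - 6.3.
First three modes:
  n=1: λ₁ = 0.8π²/3² - 6.3 ≈ -5.423
  n=2: λ₂ = 3.2π²/3² - 6.3 ≈ -2.791
  n=3: λ₃ = 7.2π²/3² - 6.3 ≈ 1.596
Since 0.8π²/3² ≈ 0.877 < 6.3, λ₁ < 0.
The n=1 mode grows fastest (−λₙ is largest for n=1) → dominates.
Asymptotic: T ~ c₁ sin(πx/3) e^{5.423t} (exponential growth at rate −λ₁ ≈ 5.423).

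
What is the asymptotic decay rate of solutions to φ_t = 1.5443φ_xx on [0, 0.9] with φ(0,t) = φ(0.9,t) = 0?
Eigenvalues: λₙ = 1.5443n²π²/0.9².
First three modes:
  n=1: λ₁ = 1.5443π²/0.9² ≈ 18.817
  n=2: λ₂ = 6.1772π²/0.9² ≈ 75.267 (4× faster decay)
  n=3: λ₃ = 13.8987π²/0.9² ≈ 169.351 (9× faster decay)
As t → ∞, higher modes decay exponentially faster. The n=1 mode dominates: φ ~ c₁ sin(πx/0.9) e^{-λ₁t}.
Decay rate: λ₁ = 1.5443π²/0.9² ≈ 18.817.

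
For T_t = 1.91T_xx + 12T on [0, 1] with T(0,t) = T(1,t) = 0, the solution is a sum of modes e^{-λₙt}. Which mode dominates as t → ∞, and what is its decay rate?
Eigenvalues: λₙ = 1.91n²π²/1² - 12.
First three modes:
  n=1: λ₁ = 1.91π² - 12 ≈ 6.851
  n=2: λ₂ = 7.64π² - 12 ≈ 63.404
  n=3: λ₃ = 17.19π² - 12 ≈ 157.658
Since 1.91π² ≈ 18.851 > 12, all λₙ > 0.
The n=1 mode decays slowest → dominates as t → ∞.
Asymptotic: T ~ c₁ sin(πx/1) e^{-λ₁t} with decay rate λ₁ ≈ 6.851.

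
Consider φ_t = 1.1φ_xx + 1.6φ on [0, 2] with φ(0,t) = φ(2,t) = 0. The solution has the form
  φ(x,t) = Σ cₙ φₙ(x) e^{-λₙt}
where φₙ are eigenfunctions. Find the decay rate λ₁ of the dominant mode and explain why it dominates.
Eigenvalues: λₙ = 1.1n²π²/2² - 1.6.
First three modes:
  n=1: λ₁ = 1.1π²/2² - 1.6 ≈ 1.114
  n=2: λ₂ = 4.4π²/2² - 1.6 ≈ 9.257
  n=3: λ₃ = 9.9π²/2² - 1.6 ≈ 22.827
Since 1.1π²/2² ≈ 2.714 > 1.6, all λₙ > 0.
The n=1 mode decays slowest → dominates as t → ∞.
Asymptotic: φ ~ c₁ sin(πx/2) e^{-λ₁t} with decay rate λ₁ ≈ 1.114.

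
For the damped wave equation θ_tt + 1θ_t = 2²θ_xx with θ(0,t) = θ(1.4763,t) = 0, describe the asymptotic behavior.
θ → 0. Damping (γ=1) dissipates energy; oscillations decay exponentially.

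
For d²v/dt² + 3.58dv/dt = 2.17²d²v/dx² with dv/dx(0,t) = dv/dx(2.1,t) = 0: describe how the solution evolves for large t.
v → constant (steady state). Damping (γ=3.58) dissipates the nonconstant modes; with Neumann BCs the spatial average obeys M''+γM'=0 and tends to a finite limit.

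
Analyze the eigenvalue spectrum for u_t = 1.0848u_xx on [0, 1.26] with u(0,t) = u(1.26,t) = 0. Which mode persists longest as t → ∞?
Eigenvalues: λₙ = 1.0848n²π²/1.26².
First three modes:
  n=1: λ₁ = 1.0848π²/1.26² ≈ 6.744
  n=2: λ₂ = 4.3392π²/1.26² ≈ 26.975 (4× faster decay)
  n=3: λ₃ = 9.7632π²/1.26² ≈ 60.695 (9× faster decay)
As t → ∞, higher modes decay exponentially faster. The n=1 mode dominates: u ~ c₁ sin(πx/1.26) e^{-λ₁t}.
Decay rate: λ₁ = 1.0848π²/1.26² ≈ 6.744.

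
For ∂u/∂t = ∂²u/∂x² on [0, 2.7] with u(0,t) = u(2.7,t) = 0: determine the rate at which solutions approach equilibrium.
Eigenvalues: λₙ = n²π²/2.7².
First three modes:
  n=1: λ₁ = π²/2.7² ≈ 1.354
  n=2: λ₂ = 4π²/2.7² ≈ 5.415 (4× faster decay)
  n=3: λ₃ = 9π²/2.7² ≈ 12.185 (9× faster decay)
As t → ∞, higher modes decay exponentially faster. The n=1 mode dominates: u ~ c₁ sin(πx/2.7) e^{-λ₁t}.
Decay rate: λ₁ = π²/2.7² ≈ 1.354.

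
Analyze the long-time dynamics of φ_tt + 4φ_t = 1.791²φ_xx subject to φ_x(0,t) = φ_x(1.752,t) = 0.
Long-time behavior: φ → constant (steady state). Damping (γ=4) dissipates the nonconstant modes; with Neumann BCs the spatial average obeys M''+γM'=0 and tends to a finite limit.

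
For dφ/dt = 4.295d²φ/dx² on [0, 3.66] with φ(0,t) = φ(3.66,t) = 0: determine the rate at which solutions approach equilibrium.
Eigenvalues: λₙ = 4.295n²π²/3.66².
First three modes:
  n=1: λ₁ = 4.295π²/3.66² ≈ 3.164
  n=2: λ₂ = 17.18π²/3.66² ≈ 12.658 (4× faster decay)
  n=3: λ₃ = 38.655π²/3.66² ≈ 28.48 (9× faster decay)
As t → ∞, higher modes decay exponentially faster. The n=1 mode dominates: φ ~ c₁ sin(πx/3.66) e^{-λ₁t}.
Decay rate: λ₁ = 4.295π²/3.66² ≈ 3.164.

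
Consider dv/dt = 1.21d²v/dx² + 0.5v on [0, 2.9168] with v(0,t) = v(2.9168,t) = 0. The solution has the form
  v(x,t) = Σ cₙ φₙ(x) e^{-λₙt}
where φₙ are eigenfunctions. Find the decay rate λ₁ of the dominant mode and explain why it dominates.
Eigenvalues: λₙ = 1.21n²π²/2.9168² - 0.5.
First three modes:
  n=1: λ₁ = 1.21π²/2.9168² - 0.5 ≈ 0.904
  n=2: λ₂ = 4.84π²/2.9168² - 0.5 ≈ 5.115
  n=3: λ₃ = 10.89π²/2.9168² - 0.5 ≈ 12.133
Since 1.21π²/2.9168² ≈ 1.404 > 0.5, all λₙ > 0.
The n=1 mode decays slowest → dominates as t → ∞.
Asymptotic: v ~ c₁ sin(πx/2.9168) e^{-λ₁t} with decay rate λ₁ ≈ 0.904.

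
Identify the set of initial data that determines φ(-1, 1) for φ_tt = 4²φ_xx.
Domain of dependence: [-5, 3]. Signals travel at speed 4, so data within |x - -1| ≤ 4·1 = 4 can reach the point.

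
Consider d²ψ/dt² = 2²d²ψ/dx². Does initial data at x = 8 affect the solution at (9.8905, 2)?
Yes. The domain of dependence is [5.8905, 13.8905], and 8 ∈ [5.8905, 13.8905].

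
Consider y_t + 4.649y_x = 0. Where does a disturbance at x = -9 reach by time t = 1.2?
At x = -3.4212. The characteristic carries data from (-9, 0) to (-3.4212, 1.2).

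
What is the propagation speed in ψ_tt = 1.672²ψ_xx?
Speed = 1.672. Information travels along characteristics x = x₀ ± 1.672t.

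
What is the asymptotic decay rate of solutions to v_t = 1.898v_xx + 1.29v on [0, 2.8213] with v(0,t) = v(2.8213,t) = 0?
Eigenvalues: λₙ = 1.898n²π²/2.8213² - 1.29.
First three modes:
  n=1: λ₁ = 1.898π²/2.8213² - 1.29 ≈ 1.063
  n=2: λ₂ = 7.592π²/2.8213² - 1.29 ≈ 8.124
  n=3: λ₃ = 17.082π²/2.8213² - 1.29 ≈ 19.891
Since 1.898π²/2.8213² ≈ 2.353 > 1.29, all λₙ > 0.
The n=1 mode decays slowest → dominates as t → ∞.
Asymptotic: v ~ c₁ sin(πx/2.8213) e^{-λ₁t} with decay rate λ₁ ≈ 1.063.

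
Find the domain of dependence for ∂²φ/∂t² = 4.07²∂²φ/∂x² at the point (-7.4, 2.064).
Domain of dependence: [-15.80048, 1.00048]. Signals travel at speed 4.07, so data within |x - -7.4| ≤ 4.07·2.064 = 8.40048 can reach the point.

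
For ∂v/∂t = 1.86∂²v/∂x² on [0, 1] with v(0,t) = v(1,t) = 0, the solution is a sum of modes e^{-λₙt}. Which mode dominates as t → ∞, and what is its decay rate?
Eigenvalues: λₙ = 1.86n²π².
First three modes:
  n=1: λ₁ = 1.86π² ≈ 18.357
  n=2: λ₂ = 7.44π² ≈ 73.43 (4× faster decay)
  n=3: λ₃ = 16.74π² ≈ 165.217 (9× faster decay)
As t → ∞, higher modes decay exponentially faster. The n=1 mode dominates: v ~ c₁ sin(πx) e^{-λ₁t}.
Decay rate: λ₁ = 1.86π² ≈ 18.357.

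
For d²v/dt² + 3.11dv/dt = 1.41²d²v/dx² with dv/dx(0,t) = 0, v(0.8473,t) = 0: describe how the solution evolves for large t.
v → 0. Damping (γ=3.11) dissipates energy; oscillations decay exponentially.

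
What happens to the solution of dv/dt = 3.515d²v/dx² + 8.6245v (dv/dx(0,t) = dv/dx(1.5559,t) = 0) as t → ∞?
v grows unboundedly. With Neumann BCs the constant mode has diffusion eigenvalue 0, so any r > 0 makes it grow like e^(8.6245t); solution grows exponentially.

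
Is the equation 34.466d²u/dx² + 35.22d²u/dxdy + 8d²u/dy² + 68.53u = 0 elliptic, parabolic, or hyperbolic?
Computing B² - 4AC with A = 34.466, B = 35.22, C = 8: discriminant = 137.5364 (positive). Answer: hyperbolic.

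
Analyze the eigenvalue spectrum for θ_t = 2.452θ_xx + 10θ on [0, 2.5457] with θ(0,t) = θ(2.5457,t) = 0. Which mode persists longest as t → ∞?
Eigenvalues: λₙ = 2.452n²π²/2.5457² - 10.
First three modes:
  n=1: λ₁ = 2.452π²/2.5457² - 10 ≈ -6.266
  n=2: λ₂ = 9.808π²/2.5457² - 10 ≈ 4.937
  n=3: λ₃ = 22.068π²/2.5457² - 10 ≈ 23.608
Since 2.452π²/2.5457² ≈ 3.734 < 10, λ₁ < 0.
The n=1 mode grows fastest (−λₙ is largest for n=1) → dominates.
Asymptotic: θ ~ c₁ sin(πx/2.5457) e^{6.266t} (exponential growth at rate −λ₁ ≈ 6.266).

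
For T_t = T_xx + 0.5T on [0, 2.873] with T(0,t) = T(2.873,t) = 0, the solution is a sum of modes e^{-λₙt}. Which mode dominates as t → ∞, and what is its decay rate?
Eigenvalues: λₙ = n²π²/2.873² - 0.5.
First three modes:
  n=1: λ₁ = π²/2.873² - 0.5 ≈ 0.696
  n=2: λ₂ = 4π²/2.873² - 0.5 ≈ 4.283
  n=3: λ₃ = 9π²/2.873² - 0.5 ≈ 10.261
Since π²/2.873² ≈ 1.196 > 0.5, all λₙ > 0.
The n=1 mode decays slowest → dominates as t → ∞.
Asymptotic: T ~ c₁ sin(πx/2.873) e^{-λ₁t} with decay rate λ₁ ≈ 0.696.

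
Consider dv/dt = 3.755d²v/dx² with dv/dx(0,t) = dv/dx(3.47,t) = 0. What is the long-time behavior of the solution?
As t → ∞, v → constant (steady state). Heat is conserved (no flux at boundaries); solution approaches the spatial average.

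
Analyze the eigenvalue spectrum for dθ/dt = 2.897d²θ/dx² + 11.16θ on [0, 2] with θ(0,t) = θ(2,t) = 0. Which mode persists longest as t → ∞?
Eigenvalues: λₙ = 2.897n²π²/2² - 11.16.
First three modes:
  n=1: λ₁ = 2.897π²/2² - 11.16 ≈ -4.012
  n=2: λ₂ = 11.588π²/2² - 11.16 ≈ 17.432
  n=3: λ₃ = 26.073π²/2² - 11.16 ≈ 53.173
Since 2.897π²/2² ≈ 7.148 < 11.16, λ₁ < 0.
The n=1 mode grows fastest (−λₙ is largest for n=1) → dominates.
Asymptotic: θ ~ c₁ sin(πx/2) e^{4.012t} (exponential growth at rate −λ₁ ≈ 4.012).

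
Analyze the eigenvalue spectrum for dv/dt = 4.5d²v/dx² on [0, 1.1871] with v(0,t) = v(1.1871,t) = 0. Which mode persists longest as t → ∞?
Eigenvalues: λₙ = 4.5n²π²/1.1871².
First three modes:
  n=1: λ₁ = 4.5π²/1.1871² ≈ 31.516
  n=2: λ₂ = 18π²/1.1871² ≈ 126.066 (4× faster decay)
  n=3: λ₃ = 40.5π²/1.1871² ≈ 283.648 (9× faster decay)
As t → ∞, higher modes decay exponentially faster. The n=1 mode dominates: v ~ c₁ sin(πx/1.1871) e^{-λ₁t}.
Decay rate: λ₁ = 4.5π²/1.1871² ≈ 31.516.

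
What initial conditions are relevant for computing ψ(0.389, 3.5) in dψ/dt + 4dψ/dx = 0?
A single point: x = -13.611. The characteristic through (0.389, 3.5) is x - 4t = const, so x = 0.389 - 4·3.5 = -13.611.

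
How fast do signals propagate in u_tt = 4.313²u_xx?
Speed = 4.313. Information travels along characteristics x = x₀ ± 4.313t.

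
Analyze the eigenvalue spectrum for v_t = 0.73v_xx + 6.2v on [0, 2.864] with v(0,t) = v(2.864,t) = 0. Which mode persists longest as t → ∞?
Eigenvalues: λₙ = 0.73n²π²/2.864² - 6.2.
First three modes:
  n=1: λ₁ = 0.73π²/2.864² - 6.2 ≈ -5.322
  n=2: λ₂ = 2.92π²/2.864² - 6.2 ≈ -2.687
  n=3: λ₃ = 6.57π²/2.864² - 6.2 ≈ 1.705
Since 0.73π²/2.864² ≈ 0.878 < 6.2, λ₁ < 0.
The n=1 mode grows fastest (−λₙ is largest for n=1) → dominates.
Asymptotic: v ~ c₁ sin(πx/2.864) e^{5.322t} (exponential growth at rate −λ₁ ≈ 5.322).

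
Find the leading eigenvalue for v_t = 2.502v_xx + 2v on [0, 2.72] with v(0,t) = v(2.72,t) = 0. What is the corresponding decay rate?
Eigenvalues: λₙ = 2.502n²π²/2.72² - 2.
First three modes:
  n=1: λ₁ = 2.502π²/2.72² - 2 ≈ 1.338
  n=2: λ₂ = 10.008π²/2.72² - 2 ≈ 11.351
  n=3: λ₃ = 22.518π²/2.72² - 2 ≈ 28.039
Since 2.502π²/2.72² ≈ 3.338 > 2, all λₙ > 0.
The n=1 mode decays slowest → dominates as t → ∞.
Asymptotic: v ~ c₁ sin(πx/2.72) e^{-λ₁t} with decay rate λ₁ ≈ 1.338.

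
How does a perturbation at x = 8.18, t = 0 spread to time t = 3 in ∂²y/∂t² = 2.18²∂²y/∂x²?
Domain of influence: [1.64, 14.72]. Data at x = 8.18 spreads outward at speed 2.18.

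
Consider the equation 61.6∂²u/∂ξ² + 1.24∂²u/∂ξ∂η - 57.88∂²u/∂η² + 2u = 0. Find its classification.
Hyperbolic. (A = 61.6, B = 1.24, C = -57.88 gives B² - 4AC = 14263.1696.)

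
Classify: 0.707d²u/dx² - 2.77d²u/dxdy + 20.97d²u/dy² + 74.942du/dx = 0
Elliptic (discriminant = -51.63026).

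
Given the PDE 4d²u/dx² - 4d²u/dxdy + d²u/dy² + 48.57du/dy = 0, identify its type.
The second-order coefficients are A = 4, B = -4, C = 1. Since B² - 4AC = 0 = 0, this is a parabolic PDE.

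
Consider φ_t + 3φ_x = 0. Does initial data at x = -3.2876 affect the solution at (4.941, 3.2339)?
No. Only data at x = -4.7607 affects (4.941, 3.2339). Advection has one-way propagation along characteristics.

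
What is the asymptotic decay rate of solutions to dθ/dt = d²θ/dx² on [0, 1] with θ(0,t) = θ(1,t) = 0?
Eigenvalues: λₙ = n²π².
First three modes:
  n=1: λ₁ = π² ≈ 9.87
  n=2: λ₂ = 4π² ≈ 39.478 (4× faster decay)
  n=3: λ₃ = 9π² ≈ 88.826 (9× faster decay)
As t → ∞, higher modes decay exponentially faster. The n=1 mode dominates: θ ~ c₁ sin(πx) e^{-λ₁t}.
Decay rate: λ₁ = π² ≈ 9.87.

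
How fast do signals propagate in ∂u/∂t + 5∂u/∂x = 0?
Speed = 5. Information travels along x - 5t = const (rightward).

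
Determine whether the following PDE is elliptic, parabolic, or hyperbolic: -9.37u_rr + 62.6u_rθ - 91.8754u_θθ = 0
Coefficients: A = -9.37, B = 62.6, C = -91.8754. B² - 4AC = 475.270008, which is positive, so the equation is hyperbolic.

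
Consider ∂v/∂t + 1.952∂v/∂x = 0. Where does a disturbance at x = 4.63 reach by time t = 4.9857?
At x = 14.3620864. The characteristic carries data from (4.63, 0) to (14.3620864, 4.9857).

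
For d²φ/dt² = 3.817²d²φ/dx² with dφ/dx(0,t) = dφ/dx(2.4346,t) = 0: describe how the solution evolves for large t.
φ oscillates about a mean that drifts linearly in t (generically unbounded; no decay). There is no damping, so the nonconstant modes persist as standing waves (energy conserved, no decay). But with Neumann conditions at both ends the constant mode has eigenvalue 0: the spatial mean M(t) of φ satisfies M'' = 0, so M(t) = M(0) + M'(0)·t. Unless the initial velocity has zero mean (∫φ_t(x,0)dx = 0), the solution grows linearly in t (unbounded, though not exponentially); if it does have zero mean, the solution stays bounded and simply oscillates.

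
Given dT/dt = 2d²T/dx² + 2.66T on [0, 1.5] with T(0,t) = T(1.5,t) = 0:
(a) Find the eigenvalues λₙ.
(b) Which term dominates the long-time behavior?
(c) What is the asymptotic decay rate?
Eigenvalues: λₙ = 2n²π²/1.5² - 2.66.
First three modes:
  n=1: λ₁ = 2π²/1.5² - 2.66 ≈ 6.113
  n=2: λ₂ = 8π²/1.5² - 2.66 ≈ 32.432
  n=3: λ₃ = 18π²/1.5² - 2.66 ≈ 76.297
Since 2π²/1.5² ≈ 8.773 > 2.66, all λₙ > 0.
The n=1 mode decays slowest → dominates as t → ∞.
Asymptotic: T ~ c₁ sin(πx/1.5) e^{-λ₁t} with decay rate λ₁ ≈ 6.113.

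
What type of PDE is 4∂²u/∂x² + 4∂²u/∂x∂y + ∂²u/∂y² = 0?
With A = 4, B = 4, C = 1, the discriminant is 0. This is a parabolic PDE.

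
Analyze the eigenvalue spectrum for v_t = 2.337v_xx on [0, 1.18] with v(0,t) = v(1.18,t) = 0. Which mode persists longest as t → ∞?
Eigenvalues: λₙ = 2.337n²π²/1.18².
First three modes:
  n=1: λ₁ = 2.337π²/1.18² ≈ 16.565
  n=2: λ₂ = 9.348π²/1.18² ≈ 66.26 (4× faster decay)
  n=3: λ₃ = 21.033π²/1.18² ≈ 149.086 (9× faster decay)
As t → ∞, higher modes decay exponentially faster. The n=1 mode dominates: v ~ c₁ sin(πx/1.18) e^{-λ₁t}.
Decay rate: λ₁ = 2.337π²/1.18² ≈ 16.565.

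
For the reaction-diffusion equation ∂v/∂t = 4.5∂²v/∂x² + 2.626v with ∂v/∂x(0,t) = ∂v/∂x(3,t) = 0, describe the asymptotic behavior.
v grows unboundedly. With Neumann BCs the constant mode has diffusion eigenvalue 0, so any r > 0 makes it grow like e^(2.626t); solution grows exponentially.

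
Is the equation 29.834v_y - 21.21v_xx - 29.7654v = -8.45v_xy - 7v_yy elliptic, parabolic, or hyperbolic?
Rewriting in standard form: -21.21v_xx + 8.45v_xy + 7v_yy + 29.834v_y - 29.7654v = 0. Computing B² - 4AC with A = -21.21, B = 8.45, C = 7: discriminant = 665.2825 (positive). Answer: hyperbolic.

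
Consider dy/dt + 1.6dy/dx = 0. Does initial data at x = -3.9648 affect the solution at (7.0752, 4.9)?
No. Only data at x = -0.7648 affects (7.0752, 4.9). Advection has one-way propagation along characteristics.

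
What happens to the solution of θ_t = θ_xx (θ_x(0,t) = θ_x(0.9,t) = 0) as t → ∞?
θ → constant (steady state). Heat is conserved (no flux at boundaries); solution approaches the spatial average.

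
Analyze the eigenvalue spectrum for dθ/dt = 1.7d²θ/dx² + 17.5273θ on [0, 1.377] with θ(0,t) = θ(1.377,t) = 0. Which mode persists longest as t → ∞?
Eigenvalues: λₙ = 1.7n²π²/1.377² - 17.5273.
First three modes:
  n=1: λ₁ = 1.7π²/1.377² - 17.5273 ≈ -8.679
  n=2: λ₂ = 6.8π²/1.377² - 17.5273 ≈ 17.868
  n=3: λ₃ = 15.3π²/1.377² - 17.5273 ≈ 62.111
Since 1.7π²/1.377² ≈ 8.849 < 17.5273, λ₁ < 0.
The n=1 mode grows fastest (−λₙ is largest for n=1) → dominates.
Asymptotic: θ ~ c₁ sin(πx/1.377) e^{8.679t} (exponential growth at rate −λ₁ ≈ 8.679).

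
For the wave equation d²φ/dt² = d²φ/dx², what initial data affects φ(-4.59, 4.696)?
Domain of dependence: [-9.286, 0.106]. Signals travel at speed 1, so data within |x - -4.59| ≤ 1·4.696 = 4.696 can reach the point.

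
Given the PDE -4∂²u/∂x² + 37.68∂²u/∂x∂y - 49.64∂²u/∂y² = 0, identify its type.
The second-order coefficients are A = -4, B = 37.68, C = -49.64. Since B² - 4AC = 625.5424 > 0, this is a hyperbolic PDE.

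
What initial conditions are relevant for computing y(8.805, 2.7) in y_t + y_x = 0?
A single point: x = 6.105. The characteristic through (8.805, 2.7) is x - 1t = const, so x = 8.805 - 1·2.7 = 6.105.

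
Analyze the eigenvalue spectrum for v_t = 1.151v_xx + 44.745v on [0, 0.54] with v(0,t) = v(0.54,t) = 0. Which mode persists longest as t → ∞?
Eigenvalues: λₙ = 1.151n²π²/0.54² - 44.745.
First three modes:
  n=1: λ₁ = 1.151π²/0.54² - 44.745 ≈ -5.788
  n=2: λ₂ = 4.604π²/0.54² - 44.745 ≈ 111.084
  n=3: λ₃ = 10.359π²/0.54² - 44.745 ≈ 305.87
Since 1.151π²/0.54² ≈ 38.957 < 44.745, λ₁ < 0.
The n=1 mode grows fastest (−λₙ is largest for n=1) → dominates.
Asymptotic: v ~ c₁ sin(πx/0.54) e^{5.788t} (exponential growth at rate −λ₁ ≈ 5.788).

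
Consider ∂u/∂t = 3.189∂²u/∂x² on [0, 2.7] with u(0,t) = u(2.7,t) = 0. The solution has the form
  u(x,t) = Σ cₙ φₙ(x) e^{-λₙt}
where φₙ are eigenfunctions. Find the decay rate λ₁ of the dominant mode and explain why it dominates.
Eigenvalues: λₙ = 3.189n²π²/2.7².
First three modes:
  n=1: λ₁ = 3.189π²/2.7² ≈ 4.317
  n=2: λ₂ = 12.756π²/2.7² ≈ 17.27 (4× faster decay)
  n=3: λ₃ = 28.701π²/2.7² ≈ 38.857 (9× faster decay)
As t → ∞, higher modes decay exponentially faster. The n=1 mode dominates: u ~ c₁ sin(πx/2.7) e^{-λ₁t}.
Decay rate: λ₁ = 3.189π²/2.7² ≈ 4.317.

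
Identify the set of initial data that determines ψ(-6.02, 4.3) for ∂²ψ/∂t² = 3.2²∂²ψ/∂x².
Domain of dependence: [-19.78, 7.74]. Signals travel at speed 3.2, so data within |x - -6.02| ≤ 3.2·4.3 = 13.76 can reach the point.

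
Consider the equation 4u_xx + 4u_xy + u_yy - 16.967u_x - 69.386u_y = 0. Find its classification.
Parabolic. (A = 4, B = 4, C = 1 gives B² - 4AC = 0.)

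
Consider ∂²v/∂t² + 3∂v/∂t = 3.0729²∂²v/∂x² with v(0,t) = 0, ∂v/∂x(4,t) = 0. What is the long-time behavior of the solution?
As t → ∞, v → 0. Damping (γ=3) dissipates energy; oscillations decay exponentially.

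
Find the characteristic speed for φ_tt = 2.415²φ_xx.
Speed = 2.415. Information travels along characteristics x = x₀ ± 2.415t.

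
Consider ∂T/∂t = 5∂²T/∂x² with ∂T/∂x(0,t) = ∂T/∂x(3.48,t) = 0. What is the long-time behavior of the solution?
As t → ∞, T → constant (steady state). Heat is conserved (no flux at boundaries); solution approaches the spatial average.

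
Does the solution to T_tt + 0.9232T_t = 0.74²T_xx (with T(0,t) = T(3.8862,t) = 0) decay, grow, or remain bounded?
T → 0. Damping (γ=0.9232) dissipates energy; oscillations decay exponentially.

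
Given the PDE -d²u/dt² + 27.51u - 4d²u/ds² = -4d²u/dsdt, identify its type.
Rewriting in standard form: -4d²u/ds² + 4d²u/dsdt - d²u/dt² + 27.51u = 0. The second-order coefficients are A = -4, B = 4, C = -1. Since B² - 4AC = 0 = 0, this is a parabolic PDE.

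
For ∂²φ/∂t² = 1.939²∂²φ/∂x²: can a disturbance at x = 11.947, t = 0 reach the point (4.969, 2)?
No. The domain of dependence is [1.091, 8.847], and 11.947 is outside this interval.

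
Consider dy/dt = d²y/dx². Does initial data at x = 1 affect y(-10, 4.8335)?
Yes, for any finite x. The heat equation has infinite propagation speed, so all initial data affects all points at any t > 0.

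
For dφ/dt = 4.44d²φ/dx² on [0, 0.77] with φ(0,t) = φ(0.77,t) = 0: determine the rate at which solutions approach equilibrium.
Eigenvalues: λₙ = 4.44n²π²/0.77².
First three modes:
  n=1: λ₁ = 4.44π²/0.77² ≈ 73.91
  n=2: λ₂ = 17.76π²/0.77² ≈ 295.639 (4× faster decay)
  n=3: λ₃ = 39.96π²/0.77² ≈ 665.187 (9× faster decay)
As t → ∞, higher modes decay exponentially faster. The n=1 mode dominates: φ ~ c₁ sin(πx/0.77) e^{-λ₁t}.
Decay rate: λ₁ = 4.44π²/0.77² ≈ 73.91.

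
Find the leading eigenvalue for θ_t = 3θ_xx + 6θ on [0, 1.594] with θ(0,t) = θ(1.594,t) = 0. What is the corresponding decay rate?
Eigenvalues: λₙ = 3n²π²/1.594² - 6.
First three modes:
  n=1: λ₁ = 3π²/1.594² - 6 ≈ 5.653
  n=2: λ₂ = 12π²/1.594² - 6 ≈ 40.613
  n=3: λ₃ = 27π²/1.594² - 6 ≈ 98.879
Since 3π²/1.594² ≈ 11.653 > 6, all λₙ > 0.
The n=1 mode decays slowest → dominates as t → ∞.
Asymptotic: θ ~ c₁ sin(πx/1.594) e^{-λ₁t} with decay rate λ₁ ≈ 5.653.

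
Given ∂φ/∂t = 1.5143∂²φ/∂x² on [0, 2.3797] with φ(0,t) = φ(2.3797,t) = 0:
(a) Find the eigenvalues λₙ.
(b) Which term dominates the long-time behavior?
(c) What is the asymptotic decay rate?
Eigenvalues: λₙ = 1.5143n²π²/2.3797².
First three modes:
  n=1: λ₁ = 1.5143π²/2.3797² ≈ 2.639
  n=2: λ₂ = 6.0572π²/2.3797² ≈ 10.557 (4× faster decay)
  n=3: λ₃ = 13.6287π²/2.3797² ≈ 23.753 (9× faster decay)
As t → ∞, higher modes decay exponentially faster. The n=1 mode dominates: φ ~ c₁ sin(πx/2.3797) e^{-λ₁t}.
Decay rate: λ₁ = 1.5143π²/2.3797² ≈ 2.639.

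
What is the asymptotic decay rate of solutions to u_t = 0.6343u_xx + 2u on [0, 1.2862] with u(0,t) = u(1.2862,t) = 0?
Eigenvalues: λₙ = 0.6343n²π²/1.2862² - 2.
First three modes:
  n=1: λ₁ = 0.6343π²/1.2862² - 2 ≈ 1.784
  n=2: λ₂ = 2.5372π²/1.2862² - 2 ≈ 13.137
  n=3: λ₃ = 5.7087π²/1.2862² - 2 ≈ 32.058
Since 0.6343π²/1.2862² ≈ 3.784 > 2, all λₙ > 0.
The n=1 mode decays slowest → dominates as t → ∞.
Asymptotic: u ~ c₁ sin(πx/1.2862) e^{-λ₁t} with decay rate λ₁ ≈ 1.784.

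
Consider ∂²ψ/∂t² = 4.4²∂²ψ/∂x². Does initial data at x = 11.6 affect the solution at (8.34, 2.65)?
Yes. The domain of dependence is [-3.32, 20], and 11.6 ∈ [-3.32, 20].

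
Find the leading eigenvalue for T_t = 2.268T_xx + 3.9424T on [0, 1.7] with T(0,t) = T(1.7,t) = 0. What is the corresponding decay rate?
Eigenvalues: λₙ = 2.268n²π²/1.7² - 3.9424.
First three modes:
  n=1: λ₁ = 2.268π²/1.7² - 3.9424 ≈ 3.803
  n=2: λ₂ = 9.072π²/1.7² - 3.9424 ≈ 27.039
  n=3: λ₃ = 20.412π²/1.7² - 3.9424 ≈ 65.766
Since 2.268π²/1.7² ≈ 7.745 > 3.9424, all λₙ > 0.
The n=1 mode decays slowest → dominates as t → ∞.
Asymptotic: T ~ c₁ sin(πx/1.7) e^{-λ₁t} with decay rate λ₁ ≈ 3.803.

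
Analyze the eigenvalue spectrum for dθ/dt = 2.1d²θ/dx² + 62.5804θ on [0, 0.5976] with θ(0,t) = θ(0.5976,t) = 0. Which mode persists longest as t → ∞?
Eigenvalues: λₙ = 2.1n²π²/0.5976² - 62.5804.
First three modes:
  n=1: λ₁ = 2.1π²/0.5976² - 62.5804 ≈ -4.544
  n=2: λ₂ = 8.4π²/0.5976² - 62.5804 ≈ 169.564
  n=3: λ₃ = 18.9π²/0.5976² - 62.5804 ≈ 459.744
Since 2.1π²/0.5976² ≈ 58.036 < 62.5804, λ₁ < 0.
The n=1 mode grows fastest (−λₙ is largest for n=1) → dominates.
Asymptotic: θ ~ c₁ sin(πx/0.5976) e^{4.544t} (exponential growth at rate −λ₁ ≈ 4.544).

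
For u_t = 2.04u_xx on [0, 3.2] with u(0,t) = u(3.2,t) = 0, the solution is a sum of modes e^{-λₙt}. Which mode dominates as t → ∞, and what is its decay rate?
Eigenvalues: λₙ = 2.04n²π²/3.2².
First three modes:
  n=1: λ₁ = 2.04π²/3.2² ≈ 1.966
  n=2: λ₂ = 8.16π²/3.2² ≈ 7.865 (4× faster decay)
  n=3: λ₃ = 18.36π²/3.2² ≈ 17.696 (9× faster decay)
As t → ∞, higher modes decay exponentially faster. The n=1 mode dominates: u ~ c₁ sin(πx/3.2) e^{-λ₁t}.
Decay rate: λ₁ = 2.04π²/3.2² ≈ 1.966.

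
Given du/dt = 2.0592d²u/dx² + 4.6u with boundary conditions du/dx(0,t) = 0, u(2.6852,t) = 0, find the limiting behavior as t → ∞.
u grows unboundedly. Reaction dominates diffusion (r=4.6 > κπ²/(4L²)≈0.7); solution grows exponentially.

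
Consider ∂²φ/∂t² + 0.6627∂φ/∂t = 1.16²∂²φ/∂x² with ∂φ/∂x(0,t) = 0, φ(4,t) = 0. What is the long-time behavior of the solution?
As t → ∞, φ → 0. Damping (γ=0.6627) dissipates energy; oscillations decay exponentially.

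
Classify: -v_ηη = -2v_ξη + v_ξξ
Rewriting in standard form: -v_ξξ + 2v_ξη - v_ηη = 0. Parabolic (discriminant = 0).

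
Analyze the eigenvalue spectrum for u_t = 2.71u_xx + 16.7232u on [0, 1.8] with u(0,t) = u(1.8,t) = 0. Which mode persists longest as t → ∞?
Eigenvalues: λₙ = 2.71n²π²/1.8² - 16.7232.
First three modes:
  n=1: λ₁ = 2.71π²/1.8² - 16.7232 ≈ -8.468
  n=2: λ₂ = 10.84π²/1.8² - 16.7232 ≈ 16.297
  n=3: λ₃ = 24.39π²/1.8² - 16.7232 ≈ 57.573
Since 2.71π²/1.8² ≈ 8.255 < 16.7232, λ₁ < 0.
The n=1 mode grows fastest (−λₙ is largest for n=1) → dominates.
Asymptotic: u ~ c₁ sin(πx/1.8) e^{8.468t} (exponential growth at rate −λ₁ ≈ 8.468).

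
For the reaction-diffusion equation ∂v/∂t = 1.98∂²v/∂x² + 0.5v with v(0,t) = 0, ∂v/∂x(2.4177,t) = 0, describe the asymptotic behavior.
v → 0. Diffusion dominates reaction (r=0.5 < κπ²/(4L²)≈0.84); solution decays.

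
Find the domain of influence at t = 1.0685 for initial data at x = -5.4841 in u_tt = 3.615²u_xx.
Domain of influence: [-9.3467275, -1.6214725]. Data at x = -5.4841 spreads outward at speed 3.615.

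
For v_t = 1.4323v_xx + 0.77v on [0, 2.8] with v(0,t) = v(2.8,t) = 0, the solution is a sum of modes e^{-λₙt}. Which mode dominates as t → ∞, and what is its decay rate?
Eigenvalues: λₙ = 1.4323n²π²/2.8² - 0.77.
First three modes:
  n=1: λ₁ = 1.4323π²/2.8² - 0.77 ≈ 1.033
  n=2: λ₂ = 5.7292π²/2.8² - 0.77 ≈ 6.442
  n=3: λ₃ = 12.8907π²/2.8² - 0.77 ≈ 15.458
Since 1.4323π²/2.8² ≈ 1.803 > 0.77, all λₙ > 0.
The n=1 mode decays slowest → dominates as t → ∞.
Asymptotic: v ~ c₁ sin(πx/2.8) e^{-λ₁t} with decay rate λ₁ ≈ 1.033.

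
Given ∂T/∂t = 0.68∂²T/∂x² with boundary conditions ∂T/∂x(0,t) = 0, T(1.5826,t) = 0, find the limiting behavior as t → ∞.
T → 0. Heat escapes through the Dirichlet boundary.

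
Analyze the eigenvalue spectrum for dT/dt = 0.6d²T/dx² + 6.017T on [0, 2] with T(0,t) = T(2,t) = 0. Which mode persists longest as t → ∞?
Eigenvalues: λₙ = 0.6n²π²/2² - 6.017.
First three modes:
  n=1: λ₁ = 0.6π²/2² - 6.017 ≈ -4.537
  n=2: λ₂ = 2.4π²/2² - 6.017 ≈ -0.095
  n=3: λ₃ = 5.4π²/2² - 6.017 ≈ 7.307
Since 0.6π²/2² ≈ 1.48 < 6.017, λ₁ < 0.
The n=1 mode grows fastest (−λₙ is largest for n=1) → dominates.
Asymptotic: T ~ c₁ sin(πx/2) e^{4.537t} (exponential growth at rate −λ₁ ≈ 4.537).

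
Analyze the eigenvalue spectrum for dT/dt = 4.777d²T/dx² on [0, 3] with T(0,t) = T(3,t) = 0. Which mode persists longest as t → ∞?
Eigenvalues: λₙ = 4.777n²π²/3².
First three modes:
  n=1: λ₁ = 4.777π²/3² ≈ 5.239
  n=2: λ₂ = 19.108π²/3² ≈ 20.954 (4× faster decay)
  n=3: λ₃ = 42.993π²/3² ≈ 47.147 (9× faster decay)
As t → ∞, higher modes decay exponentially faster. The n=1 mode dominates: T ~ c₁ sin(πx/3) e^{-λ₁t}.
Decay rate: λ₁ = 4.777π²/3² ≈ 5.239.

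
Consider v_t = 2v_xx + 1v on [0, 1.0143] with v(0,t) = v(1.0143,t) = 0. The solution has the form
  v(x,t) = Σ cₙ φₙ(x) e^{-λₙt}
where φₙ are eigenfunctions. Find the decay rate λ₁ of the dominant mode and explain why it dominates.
Eigenvalues: λₙ = 2n²π²/1.0143² - 1.
First three modes:
  n=1: λ₁ = 2π²/1.0143² - 1 ≈ 18.187
  n=2: λ₂ = 8π²/1.0143² - 1 ≈ 75.746
  n=3: λ₃ = 18π²/1.0143² - 1 ≈ 171.679
Since 2π²/1.0143² ≈ 19.187 > 1, all λₙ > 0.
The n=1 mode decays slowest → dominates as t → ∞.
Asymptotic: v ~ c₁ sin(πx/1.0143) e^{-λ₁t} with decay rate λ₁ ≈ 18.187.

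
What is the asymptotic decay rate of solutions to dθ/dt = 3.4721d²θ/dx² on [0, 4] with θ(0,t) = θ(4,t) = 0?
Eigenvalues: λₙ = 3.4721n²π²/4².
First three modes:
  n=1: λ₁ = 3.4721π²/4² ≈ 2.142
  n=2: λ₂ = 13.8884π²/4² ≈ 8.567 (4× faster decay)
  n=3: λ₃ = 31.2489π²/4² ≈ 19.276 (9× faster decay)
As t → ∞, higher modes decay exponentially faster. The n=1 mode dominates: θ ~ c₁ sin(πx/4) e^{-λ₁t}.
Decay rate: λ₁ = 3.4721π²/4² ≈ 2.142.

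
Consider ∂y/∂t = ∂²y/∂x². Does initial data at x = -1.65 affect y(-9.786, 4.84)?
Yes, for any finite x. The heat equation has infinite propagation speed, so all initial data affects all points at any t > 0.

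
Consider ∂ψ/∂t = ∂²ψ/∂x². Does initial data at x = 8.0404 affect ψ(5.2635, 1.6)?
Yes, for any finite x. The heat equation has infinite propagation speed, so all initial data affects all points at any t > 0.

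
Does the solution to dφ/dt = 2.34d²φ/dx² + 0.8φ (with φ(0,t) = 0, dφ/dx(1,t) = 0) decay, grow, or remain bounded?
φ → 0. Diffusion dominates reaction (r=0.8 < κπ²/(4L²)≈5.77); solution decays.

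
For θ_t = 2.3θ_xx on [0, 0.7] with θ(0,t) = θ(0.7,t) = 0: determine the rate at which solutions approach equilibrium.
Eigenvalues: λₙ = 2.3n²π²/0.7².
First three modes:
  n=1: λ₁ = 2.3π²/0.7² ≈ 46.327
  n=2: λ₂ = 9.2π²/0.7² ≈ 185.307 (4× faster decay)
  n=3: λ₃ = 20.7π²/0.7² ≈ 416.94 (9× faster decay)
As t → ∞, higher modes decay exponentially faster. The n=1 mode dominates: θ ~ c₁ sin(πx/0.7) e^{-λ₁t}.
Decay rate: λ₁ = 2.3π²/0.7² ≈ 46.327.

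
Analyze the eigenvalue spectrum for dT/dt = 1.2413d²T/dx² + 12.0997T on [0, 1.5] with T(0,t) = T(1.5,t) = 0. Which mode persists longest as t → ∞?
Eigenvalues: λₙ = 1.2413n²π²/1.5² - 12.0997.
First three modes:
  n=1: λ₁ = 1.2413π²/1.5² - 12.0997 ≈ -6.655
  n=2: λ₂ = 4.9652π²/1.5² - 12.0997 ≈ 9.68
  n=3: λ₃ = 11.1717π²/1.5² - 12.0997 ≈ 36.905
Since 1.2413π²/1.5² ≈ 5.445 < 12.0997, λ₁ < 0.
The n=1 mode grows fastest (−λₙ is largest for n=1) → dominates.
Asymptotic: T ~ c₁ sin(πx/1.5) e^{6.655t} (exponential growth at rate −λ₁ ≈ 6.655).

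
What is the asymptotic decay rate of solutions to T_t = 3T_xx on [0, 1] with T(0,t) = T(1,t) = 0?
Eigenvalues: λₙ = 3n²π².
First three modes:
  n=1: λ₁ = 3π² ≈ 29.609
  n=2: λ₂ = 12π² ≈ 118.435 (4× faster decay)
  n=3: λ₃ = 27π² ≈ 266.479 (9× faster decay)
As t → ∞, higher modes decay exponentially faster. The n=1 mode dominates: T ~ c₁ sin(πx) e^{-λ₁t}.
Decay rate: λ₁ = 3π² ≈ 29.609.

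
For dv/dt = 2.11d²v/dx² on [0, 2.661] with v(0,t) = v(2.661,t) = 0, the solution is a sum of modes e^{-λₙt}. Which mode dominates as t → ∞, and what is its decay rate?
Eigenvalues: λₙ = 2.11n²π²/2.661².
First three modes:
  n=1: λ₁ = 2.11π²/2.661² ≈ 2.941
  n=2: λ₂ = 8.44π²/2.661² ≈ 11.764 (4× faster decay)
  n=3: λ₃ = 18.99π²/2.661² ≈ 26.469 (9× faster decay)
As t → ∞, higher modes decay exponentially faster. The n=1 mode dominates: v ~ c₁ sin(πx/2.661) e^{-λ₁t}.
Decay rate: λ₁ = 2.11π²/2.661² ≈ 2.941.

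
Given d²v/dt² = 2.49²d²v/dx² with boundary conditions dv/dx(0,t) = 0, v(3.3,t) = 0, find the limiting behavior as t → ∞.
v oscillates (no decay). Energy is conserved; the solution oscillates indefinitely as standing waves.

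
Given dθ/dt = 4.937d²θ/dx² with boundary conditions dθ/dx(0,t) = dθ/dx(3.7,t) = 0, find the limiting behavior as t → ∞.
θ → constant (steady state). Heat is conserved (no flux at boundaries); solution approaches the spatial average.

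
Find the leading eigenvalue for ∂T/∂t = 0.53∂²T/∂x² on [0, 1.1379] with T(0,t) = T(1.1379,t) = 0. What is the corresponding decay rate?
Eigenvalues: λₙ = 0.53n²π²/1.1379².
First three modes:
  n=1: λ₁ = 0.53π²/1.1379² ≈ 4.04
  n=2: λ₂ = 2.12π²/1.1379² ≈ 16.159 (4× faster decay)
  n=3: λ₃ = 4.77π²/1.1379² ≈ 36.359 (9× faster decay)
As t → ∞, higher modes decay exponentially faster. The n=1 mode dominates: T ~ c₁ sin(πx/1.1379) e^{-λ₁t}.
Decay rate: λ₁ = 0.53π²/1.1379² ≈ 4.04.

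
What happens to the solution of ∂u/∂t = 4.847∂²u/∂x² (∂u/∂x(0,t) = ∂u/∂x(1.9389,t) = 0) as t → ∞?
u → constant (steady state). Heat is conserved (no flux at boundaries); solution approaches the spatial average.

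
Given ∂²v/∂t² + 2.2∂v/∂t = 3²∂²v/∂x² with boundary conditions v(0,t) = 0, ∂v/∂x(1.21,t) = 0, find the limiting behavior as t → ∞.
v → 0. Damping (γ=2.2) dissipates energy; oscillations decay exponentially.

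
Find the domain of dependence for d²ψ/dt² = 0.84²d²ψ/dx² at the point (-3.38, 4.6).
Domain of dependence: [-7.244, 0.484]. Signals travel at speed 0.84, so data within |x - -3.38| ≤ 0.84·4.6 = 3.864 can reach the point.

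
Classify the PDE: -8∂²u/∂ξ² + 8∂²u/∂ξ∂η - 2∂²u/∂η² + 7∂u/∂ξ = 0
A = -8, B = 8, C = -2. Discriminant B² - 4AC = 0. Since 0 = 0, parabolic.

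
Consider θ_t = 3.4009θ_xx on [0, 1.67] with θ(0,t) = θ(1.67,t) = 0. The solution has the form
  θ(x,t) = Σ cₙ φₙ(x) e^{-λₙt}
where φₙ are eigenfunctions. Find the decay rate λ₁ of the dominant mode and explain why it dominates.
Eigenvalues: λₙ = 3.4009n²π²/1.67².
First three modes:
  n=1: λ₁ = 3.4009π²/1.67² ≈ 12.035
  n=2: λ₂ = 13.6036π²/1.67² ≈ 48.142 (4× faster decay)
  n=3: λ₃ = 30.6081π²/1.67² ≈ 108.319 (9× faster decay)
As t → ∞, higher modes decay exponentially faster. The n=1 mode dominates: θ ~ c₁ sin(πx/1.67) e^{-λ₁t}.
Decay rate: λ₁ = 3.4009π²/1.67² ≈ 12.035.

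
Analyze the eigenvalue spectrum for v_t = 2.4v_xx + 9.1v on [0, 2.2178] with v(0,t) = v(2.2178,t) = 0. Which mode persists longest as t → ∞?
Eigenvalues: λₙ = 2.4n²π²/2.2178² - 9.1.
First three modes:
  n=1: λ₁ = 2.4π²/2.2178² - 9.1 ≈ -4.284
  n=2: λ₂ = 9.6π²/2.2178² - 9.1 ≈ 10.163
  n=3: λ₃ = 21.6π²/2.2178² - 9.1 ≈ 34.242
Since 2.4π²/2.2178² ≈ 4.816 < 9.1, λ₁ < 0.
The n=1 mode grows fastest (−λₙ is largest for n=1) → dominates.
Asymptotic: v ~ c₁ sin(πx/2.2178) e^{4.284t} (exponential growth at rate −λ₁ ≈ 4.284).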